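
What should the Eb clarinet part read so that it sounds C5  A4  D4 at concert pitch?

The Eb clarinet sounds a minor third above written, so the written part must be a minor third below concert — transpose each note down.
C5 gives A4
A4 gives F#4
D4 gives B3

A4 F#4 B3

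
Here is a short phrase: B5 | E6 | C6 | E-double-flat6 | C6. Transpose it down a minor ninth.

B5: a ninth down reaches A, and 13 semitones makes it A#4.
E6: a ninth down reaches D, and 13 semitones makes it D#5.
C6 down a minor ninth is B4.
A minor ninth down from Ebb6 gives Db5.
A minor ninth down from C6 gives B4.

A#4 D#5 B4 Db5 B4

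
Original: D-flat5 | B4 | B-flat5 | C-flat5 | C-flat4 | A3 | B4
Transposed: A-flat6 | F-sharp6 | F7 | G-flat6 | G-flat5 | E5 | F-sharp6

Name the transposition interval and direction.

up a perfect twelfth

Take the first pair: Db5 → Ab6. D to A spans 12 letter names, so the interval is some kind of twelfth.
Db5 to Ab6 is 19 semitones, which makes it a perfect twelfth; the second version is higher, so the direction is up.
Checking another pair — B4 → F#6 — gives the same interval.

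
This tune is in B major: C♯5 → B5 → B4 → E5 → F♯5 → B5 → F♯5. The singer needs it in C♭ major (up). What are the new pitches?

Db5 Cb6 Cb5 Fb5 Gb5 Cb6 Gb5

B major to C♭ major up is a diminished second, so every note moves up by that interval.
C#5 -> Db5
B5 -> Cb6
B4 -> Cb5
E5 -> Fb5
F#5 -> Gb5
B5 -> Cb6
F#5 -> Gb5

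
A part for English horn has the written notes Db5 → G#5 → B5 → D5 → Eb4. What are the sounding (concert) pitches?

Gb4 C#5 E5 G4 Ab3

The English horn sounds a perfect fifth below written, so transpose each written note down a perfect fifth.
Db5 to Gb4
G#5 to C#5
B5 to E5
D5 to G4
Eb4 to Ab3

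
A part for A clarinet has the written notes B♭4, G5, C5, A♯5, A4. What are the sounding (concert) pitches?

Written C4 on the A clarinet sounds as A3, a minor third lower; apply that shift to every note.
Bb4 → G4
G5 → E5
C5 → A4
A#5 → F##5
A4 → F#4

G4 E5 A4 F##5 F#4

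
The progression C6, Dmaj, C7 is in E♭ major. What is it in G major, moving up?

E♭ major up to G major is a major third; each chord root moves by that interval while the quality stays the same.
C6: root C up a major third → E, giving E6.
Dmaj: root D up a major third → F#, giving F#maj.
C7: root C up a major third → E, giving E7.

E6 F#maj E7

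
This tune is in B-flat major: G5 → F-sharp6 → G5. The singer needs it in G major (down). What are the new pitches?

E5 D#6 E5

From B-flat down to G is a minor third; apply that to each pitch.
G5 becomes E5
F#6 becomes D#6
G5 becomes E5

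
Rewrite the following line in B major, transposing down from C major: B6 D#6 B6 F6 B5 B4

A#6 C##6 A#6 E6 A#5 A#4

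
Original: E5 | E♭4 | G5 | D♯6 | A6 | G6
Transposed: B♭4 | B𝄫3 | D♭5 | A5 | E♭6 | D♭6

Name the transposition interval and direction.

down an augmented fourth

From E5 to Bb4 is 4 letter names — a fourth of some quality.
Bb4 to E5 is 6 semitones, which makes it an augmented fourth; the second version is lower, so the direction is down.
Checking another pair — G6 → Db6 — gives the same interval.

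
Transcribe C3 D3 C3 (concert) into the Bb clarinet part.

Written C4 sounds as Bb3 on the Bb clarinet, so concert pitches are written a major second up.
C3 to D3
D3 to E3
C3 to D3

D3 E3 D3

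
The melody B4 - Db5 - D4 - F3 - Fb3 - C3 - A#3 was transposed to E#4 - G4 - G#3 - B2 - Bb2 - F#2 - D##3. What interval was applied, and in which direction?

down a diminished fifth

Take the first pair: B4 → E#4. B to E spans 5 letter names, so the interval is some kind of fifth.
E#4 to B4 is 6 semitones, which makes it a diminished fifth; the second version is lower, so the direction is down.
Checking another pair — A#3 → D##3 — gives the same interval.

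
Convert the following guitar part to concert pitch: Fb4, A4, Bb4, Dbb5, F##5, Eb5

The guitar sounds a perfect octave below written, so transpose each written note down a perfect octave.
Fb4 → Fb3
A4 → A3
Bb4 → Bb3
Dbb5 → Dbb4
F##5 → F##4
Eb5 → Eb4

Fb3 A3 Bb3 Dbb4 F##4 Eb4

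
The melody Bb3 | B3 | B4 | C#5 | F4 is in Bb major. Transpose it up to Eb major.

Eb4 E4 E5 F#5 Bb4

From Bb up to Eb is a perfect fourth; apply that to each pitch.
Bb3 becomes Eb4
B3 becomes E4
B4 becomes E5
C#5 becomes F#5
F4 becomes Bb4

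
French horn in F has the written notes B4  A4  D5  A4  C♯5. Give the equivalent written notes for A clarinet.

G4 F4 Bb4 F4 A4

First find concert pitch: the French horn in F sounds a perfect fifth below written, so B4 A4 D5 A4 C♯5 sounds E4 D4 G4 D4 F#4.
Then write for A clarinet: it sounds a minor third below written, so the part must be a minor third above concert.
E4 → G4
D4 → F4
G4 → Bb4
D4 → F4
F#4 → A4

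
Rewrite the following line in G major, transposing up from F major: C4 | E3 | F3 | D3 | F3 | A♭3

From F up to G is a major second; apply that to each pitch.
C4 → D4
E3 → F#3
F3 → G3
D3 → E3
F3 → G3
Ab3 → Bb3

D4 F#3 G3 E3 G3 Bb3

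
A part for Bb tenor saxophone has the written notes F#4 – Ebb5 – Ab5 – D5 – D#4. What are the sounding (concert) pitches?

The Bb tenor saxophone sounds a major ninth below written, so transpose each written note down a major ninth.
F#4 → E3
Ebb5 → Dbb4
Ab5 → Gb4
D5 → C4
D#4 → C#3

E3 Dbb4 Gb4 C4 C#3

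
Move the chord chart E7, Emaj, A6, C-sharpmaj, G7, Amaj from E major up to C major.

C7 Cmaj F6 Amaj Eb7 Fmaj

E major up to C major is a minor sixth; each chord root moves by that interval while the quality stays the same.
E7: root E up a minor sixth → C, giving C7.
Emaj: root E up a minor sixth → C, giving Cmaj.
A6: root A up a minor sixth → F, giving F6.
C-sharpmaj: root C-sharp up a minor sixth → A, giving Amaj.
G7: root G up a minor sixth → Eb, giving Eb7.
Amaj: root A up a minor sixth → F, giving Fmaj.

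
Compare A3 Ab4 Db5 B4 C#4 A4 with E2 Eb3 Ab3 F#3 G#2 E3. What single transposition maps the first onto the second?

down a perfect eleventh

From A3 to E2 is 11 letter names — an eleventh of some quality.
E2 to A3 is 17 semitones, which makes it a perfect eleventh; the second version is lower, so the direction is down.
Checking another pair — A4 → E3 — gives the same interval.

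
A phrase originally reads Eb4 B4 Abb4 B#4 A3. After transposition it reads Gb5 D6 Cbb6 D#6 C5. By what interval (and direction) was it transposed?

up a minor tenth

From Eb4 to Gb5 is 10 letter names — a tenth of some quality.
Eb4 to Gb5 is 15 semitones, which makes it a minor tenth; the second version is higher, so the direction is up.
Checking another pair — A3 → C5 — gives the same interval.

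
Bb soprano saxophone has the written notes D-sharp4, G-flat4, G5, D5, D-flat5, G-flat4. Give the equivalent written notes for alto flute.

First find concert pitch: the Bb soprano saxophone sounds a major second below written, so D-sharp4 G-flat4 G5 D5 D-flat5 G-flat4 sounds C#4 Fb4 F5 C5 Cb5 Fb4.
Then write for alto flute: it sounds a perfect fourth below written, so the part must be a perfect fourth above concert.
C#4 → F#4
Fb4 → Bbb4
F5 → Bb5
C5 → F5
Cb5 → Fb5
Fb4 → Bbb4

F#4 Bbb4 Bb5 F5 Fb5 Bbb4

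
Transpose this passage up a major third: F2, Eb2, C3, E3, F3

F2 up a major third is A2.
A major third up from Eb2 gives G2.
C3: a third up reaches E, and 4 semitones makes it E3.
A major third up from E3 gives G#3.
A major third up from F3 gives A3.

A2 G2 E3 G#3 A3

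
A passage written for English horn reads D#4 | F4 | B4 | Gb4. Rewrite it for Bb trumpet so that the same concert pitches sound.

A#3 C4 F#4 Db4

First find concert pitch: the English horn sounds a perfect fifth below written, so D#4 F4 B4 Gb4 sounds G#3 Bb3 E4 Cb4.
Then write for Bb trumpet: it sounds a major second below written, so the part must be a major second above concert.
G#3 → A#3
Bb3 → C4
E4 → F#4
Cb4 → Db4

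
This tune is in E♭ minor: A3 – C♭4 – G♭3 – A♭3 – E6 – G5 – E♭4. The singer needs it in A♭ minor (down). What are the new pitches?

E♭ minor to A♭ minor down is a perfect fifth, so every note moves down by that interval.
A3 to D3
Cb4 to Fb3
Gb3 to Cb3
Ab3 to Db3
E6 to A5
G5 to C5
Eb4 to Ab3

D3 Fb3 Cb3 Db3 A5 C5 Ab3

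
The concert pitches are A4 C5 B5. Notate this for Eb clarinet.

The Eb clarinet sounds a minor third above written, so the written part must be a minor third below concert — transpose each note down.
A4 becomes F#4
C5 becomes A4
B5 becomes G#5

F#4 A4 G#5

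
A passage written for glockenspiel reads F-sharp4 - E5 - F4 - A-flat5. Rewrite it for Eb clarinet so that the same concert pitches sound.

First find concert pitch: the glockenspiel sounds a perfect fifteenth above written, so F-sharp4 E5 F4 A-flat5 sounds F#6 E7 F6 Ab7.
Then write for Eb clarinet: it sounds a minor third above written, so the part must be a minor third below concert.
F#6 → D#6
E7 → C#7
F6 → D6
Ab7 → F7

D#6 C#7 D6 F7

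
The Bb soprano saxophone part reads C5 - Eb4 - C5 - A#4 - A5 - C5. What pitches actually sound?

Bb4 Db4 Bb4 G#4 G5 Bb4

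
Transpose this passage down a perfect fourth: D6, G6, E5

A5 D6 B4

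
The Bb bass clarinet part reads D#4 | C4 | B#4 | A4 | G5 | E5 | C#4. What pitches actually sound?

Written C4 on the Bb bass clarinet sounds as Bb2, a major ninth lower; apply that shift to every note.
D#4 -> C#3
C4 -> Bb2
B#4 -> A#3
A4 -> G3
G5 -> F4
E5 -> D4
C#4 -> B2

C#3 Bb2 A#3 G3 F4 D4 B2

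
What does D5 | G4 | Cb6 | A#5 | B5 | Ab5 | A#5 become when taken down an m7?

E4 A3 Db5 B#4 C#5 Bb4 B#4

A minor seventh down from D5 gives E4.
A minor seventh down from G4 gives A3.
Cb6 down a minor seventh is Db5.
A minor seventh down from A#5 gives B#4.
B5: a seventh down reaches C, and 10 semitones makes it C#5.
A minor seventh down from Ab5 gives Bb4.
A minor seventh down from A#5 gives B#4.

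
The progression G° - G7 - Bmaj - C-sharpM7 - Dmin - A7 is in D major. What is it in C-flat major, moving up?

D major up to C-flat major is a diminished seventh; each chord root moves by that interval while the quality stays the same.
G°: root G up a diminished seventh → Fb, giving Fb°.
G7: root G up a diminished seventh → Fb, giving Fb7.
Bmaj: root B up a diminished seventh → Ab, giving Abmaj.
C-sharpM7: root C-sharp up a diminished seventh → Bb, giving BbM7.
Dmin: root D up a diminished seventh → Cb, giving Cbmin.
A7: root A up a diminished seventh → Gb, giving Gb7.

Fb° Fb7 Abmaj BbM7 Cbmin Gb7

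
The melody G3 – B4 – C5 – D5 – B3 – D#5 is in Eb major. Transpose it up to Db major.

Eb major to Db major up is a minor seventh, so every note moves up by that interval.
G3 -> F4
B4 -> A5
C5 -> Bb5
D5 -> C6
B3 -> A4
D#5 -> C#6

F4 A5 Bb5 C6 A4 C#6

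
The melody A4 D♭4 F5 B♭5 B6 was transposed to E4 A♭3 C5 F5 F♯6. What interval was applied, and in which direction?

Take the first pair: A4 → E4. A to E spans 4 letter names, so the interval is some kind of fourth.
E4 to A4 is 5 semitones, which makes it a perfect fourth; the second version is lower, so the direction is down.
Checking another pair — B6 → F#6 — gives the same interval.

down a perfect fourth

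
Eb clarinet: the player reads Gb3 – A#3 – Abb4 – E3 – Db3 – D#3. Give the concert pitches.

Written C4 on the Eb clarinet sounds as Eb4, a minor third higher; apply that shift to every note.
Gb3 to Bbb3
A#3 to C#4
Abb4 to Cbb5
E3 to G3
Db3 to Fb3
D#3 to F#3

Bbb3 C#4 Cbb5 G3 Fb3 F#3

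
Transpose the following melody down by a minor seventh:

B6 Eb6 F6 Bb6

B6 becomes C#6
Eb6 becomes F5
F6 becomes G5
Bb6 becomes C6

C#6 F5 G5 C6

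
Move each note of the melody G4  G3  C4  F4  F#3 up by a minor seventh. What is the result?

F5 F4 Bb4 Eb5 E4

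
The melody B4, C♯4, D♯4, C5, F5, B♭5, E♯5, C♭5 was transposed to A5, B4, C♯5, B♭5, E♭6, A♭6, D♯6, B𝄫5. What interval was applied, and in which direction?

From B4 to A5 is 7 letter names — a seventh of some quality.
B4 to A5 is 10 semitones, which makes it a minor seventh; the second version is higher, so the direction is up.
Checking another pair — Cb5 → Bbb5 — gives the same interval.

up a minor seventh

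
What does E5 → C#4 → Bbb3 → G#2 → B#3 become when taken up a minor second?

F5 D4 Cbb4 A2 C#4

E5: a second up reaches F, and 1 semitone makes it F5.
A minor second up from C#4 gives D4.
Bbb3 up a minor second is Cbb4.
G#2 up a minor second is A2.
A minor second up from B#3 gives C#4.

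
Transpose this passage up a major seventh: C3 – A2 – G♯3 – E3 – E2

B3 G#3 F##4 D#4 D#3

C3 to B3
A2 to G#3
G#3 to F##4
E3 to D#4
E2 to D#3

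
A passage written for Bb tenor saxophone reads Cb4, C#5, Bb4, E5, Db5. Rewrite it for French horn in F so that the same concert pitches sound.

Fb3 F#4 Eb4 A4 Gb4

First find concert pitch: the Bb tenor saxophone sounds a major ninth below written, so Cb4 C#5 Bb4 E5 Db5 sounds Bbb2 B3 Ab3 D4 Cb4.
Then write for French horn in F: it sounds a perfect fifth below written, so the part must be a perfect fifth above concert.
Bbb2 → Fb3
B3 → F#4
Ab3 → Eb4
D4 → A4
Cb4 → Gb4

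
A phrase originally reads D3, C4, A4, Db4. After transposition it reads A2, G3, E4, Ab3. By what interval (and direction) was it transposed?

From D3 to A2 is 4 letter names — a fourth of some quality.
A2 to D3 is 5 semitones, which makes it a perfect fourth; the second version is lower, so the direction is down.
Checking another pair — Db4 → Ab3 — gives the same interval.

down a perfect fourth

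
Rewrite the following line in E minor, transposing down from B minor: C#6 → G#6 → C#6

F#5 C#6 F#5

B minor to E minor down is a perfect fifth, so every note moves down by that interval.
C#6 to F#5
G#6 to C#6
C#6 to F#5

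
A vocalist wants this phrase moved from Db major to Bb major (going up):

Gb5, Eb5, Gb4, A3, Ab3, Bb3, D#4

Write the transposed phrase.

Eb6 C6 Eb5 F#4 F4 G4 B#4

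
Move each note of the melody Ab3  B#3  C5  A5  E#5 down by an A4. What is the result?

Ebb3 F#3 Gb4 Eb5 B4

Ab3 gives Ebb3
B#3 gives F#3
C5 gives Gb4
A5 gives Eb5
E#5 gives B4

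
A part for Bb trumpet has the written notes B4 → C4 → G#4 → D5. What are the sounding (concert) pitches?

A4 Bb3 F#4 C5

The Bb trumpet sounds a major second below written, so transpose each written note down a major second.
B4 to A4
C4 to Bb3
G#4 to F#4
D5 to C5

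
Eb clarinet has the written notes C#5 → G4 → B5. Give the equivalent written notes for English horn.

First find concert pitch: the Eb clarinet sounds a minor third above written, so C#5 G4 B5 sounds E5 Bb4 D6.
Then write for English horn: it sounds a perfect fifth below written, so the part must be a perfect fifth above concert.
E5 → B5
Bb4 → F5
D6 → A6

B5 F5 A6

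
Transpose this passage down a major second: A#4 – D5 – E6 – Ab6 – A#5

A#4: a second down reaches G, and 2 semitones makes it G#4.
D5 down a major second is C5.
A major second down from E6 gives D6.
Ab6: a second down reaches G, and 2 semitones makes it Gb6.
A#5 down a major second is G#5.

G#4 C5 D6 Gb6 G#5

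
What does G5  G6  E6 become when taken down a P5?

C5 C6 A5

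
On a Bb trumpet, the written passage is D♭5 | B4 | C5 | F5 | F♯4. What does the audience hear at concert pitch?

Cb5 A4 Bb4 Eb5 E4

The Bb trumpet sounds a major second below written, so transpose each written note down a major second.
Db5 to Cb5
B4 to A4
C5 to Bb4
F5 to Eb5
F#4 to E4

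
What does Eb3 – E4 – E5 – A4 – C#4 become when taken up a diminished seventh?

Dbb4 Db5 Db6 Gb5 Bb4

Eb3 → Dbb4
E4 → Db5
E5 → Db6
A4 → Gb5
C#4 → Bb4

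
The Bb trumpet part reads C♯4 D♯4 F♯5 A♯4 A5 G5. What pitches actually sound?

Written C4 on the Bb trumpet sounds as Bb3, a major second lower; apply that shift to every note.
C#4 gives B3
D#4 gives C#4
F#5 gives E5
A#4 gives G#4
A5 gives G5
G5 gives F5

B3 C#4 E5 G#4 G5 F5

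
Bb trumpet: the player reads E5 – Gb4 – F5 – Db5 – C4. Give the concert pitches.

The Bb trumpet sounds a major second below written, so transpose each written note down a major second.
E5 to D5
Gb4 to Fb4
F5 to Eb5
Db5 to Cb5
C4 to Bb3

D5 Fb4 Eb5 Cb5 Bb3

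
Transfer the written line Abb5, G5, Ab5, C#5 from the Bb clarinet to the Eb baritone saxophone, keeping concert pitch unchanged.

Ebb7 D7 Eb7 G#6

First find concert pitch: the Bb clarinet sounds a major second below written, so Abb5 G5 Ab5 C#5 sounds Gbb5 F5 Gb5 B4.
Then write for Eb baritone saxophone: it sounds a major thirteenth below written, so the part must be a major thirteenth above concert.
Gbb5 → Ebb7
F5 → D7
Gb5 → Eb7
B4 → G#6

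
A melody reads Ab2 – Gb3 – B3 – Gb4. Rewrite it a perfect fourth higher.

Db3 Cb4 E4 Cb5

A perfect fourth up from Ab2 gives Db3.
A perfect fourth up from Gb3 gives Cb4.
B3 up a perfect fourth is E4.
Gb4 up a perfect fourth is Cb5.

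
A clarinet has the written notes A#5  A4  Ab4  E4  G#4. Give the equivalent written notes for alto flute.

B#5 B4 Bb4 F#4 A#4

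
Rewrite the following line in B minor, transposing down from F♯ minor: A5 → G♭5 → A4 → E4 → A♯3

From F♯ down to B is a perfect fifth; apply that to each pitch.
A5 gives D5
Gb5 gives Cb5
A4 gives D4
E4 gives A3
A#3 gives D#3

D5 Cb5 D4 A3 D#3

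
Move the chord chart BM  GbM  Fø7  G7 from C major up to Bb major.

AM FbM Ebø7 F7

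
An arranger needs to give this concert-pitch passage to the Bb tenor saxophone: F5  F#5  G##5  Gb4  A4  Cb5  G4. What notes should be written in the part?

Written C4 sounds as Bb2 on the Bb tenor saxophone, so concert pitches are written a major ninth up.
F5 → G6
F#5 → G#6
G##5 → A##6
Gb4 → Ab5
A4 → B5
Cb5 → Db6
G4 → A5

G6 G#6 A##6 Ab5 B5 Db6 A5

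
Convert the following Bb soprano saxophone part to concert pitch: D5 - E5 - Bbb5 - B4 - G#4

C5 D5 Abb5 A4 F#4

Written C4 on the Bb soprano saxophone sounds as Bb3, a major second lower; apply that shift to every note.
D5 becomes C5
E5 becomes D5
Bbb5 becomes Abb5
B4 becomes A4
G#4 becomes F#4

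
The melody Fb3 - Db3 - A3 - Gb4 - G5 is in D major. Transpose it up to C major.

From D up to C is a minor seventh; apply that to each pitch.
Fb3 → Ebb4
Db3 → Cb4
A3 → G4
Gb4 → Fb5
G5 → F6

Ebb4 Cb4 G4 Fb5 F6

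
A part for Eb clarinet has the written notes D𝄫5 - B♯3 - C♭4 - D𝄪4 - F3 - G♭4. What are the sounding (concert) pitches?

Fbb5 D#4 Ebb4 F##4 Ab3 Bbb4

Written C4 on the Eb clarinet sounds as Eb4, a minor third higher; apply that shift to every note.
Dbb5 to Fbb5
B#3 to D#4
Cb4 to Ebb4
D##4 to F##4
F3 to Ab3
Gb4 to Bbb4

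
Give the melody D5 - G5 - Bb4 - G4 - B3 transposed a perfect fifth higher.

A5 D6 F5 D5 F#4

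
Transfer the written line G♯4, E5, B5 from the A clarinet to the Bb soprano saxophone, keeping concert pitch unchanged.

F##4 D#5 A#5

First find concert pitch: the A clarinet sounds a minor third below written, so G♯4 E5 B5 sounds E#4 C#5 G#5.
Then write for Bb soprano saxophone: it sounds a major second below written, so the part must be a major second above concert.
E#4 → F##4
C#5 → D#5
G#5 → A#5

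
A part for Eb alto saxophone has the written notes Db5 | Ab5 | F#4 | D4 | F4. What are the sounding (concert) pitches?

Fb4 Cb5 A3 F3 Ab3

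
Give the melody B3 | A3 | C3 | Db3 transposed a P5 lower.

E3 D3 F2 Gb2

B3 -> E3
A3 -> D3
C3 -> F2
Db3 -> Gb2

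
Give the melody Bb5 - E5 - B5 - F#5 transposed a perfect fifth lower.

Eb5 A4 E5 B4

A perfect fifth down from Bb5 gives Eb5.
A perfect fifth down from E5 gives A4.
A perfect fifth down from B5 gives E5.
A perfect fifth down from F#5 gives B4.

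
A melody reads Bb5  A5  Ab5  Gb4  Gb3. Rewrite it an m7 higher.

Bb5 up a minor seventh is Ab6.
A5 up a minor seventh is G6.
Ab5: a seventh up reaches G, and 10 semitones makes it Gb6.
Gb4: a seventh up reaches F, and 10 semitones makes it Fb5.
Gb3 up a minor seventh is Fb4.

Ab6 G6 Gb6 Fb5 Fb4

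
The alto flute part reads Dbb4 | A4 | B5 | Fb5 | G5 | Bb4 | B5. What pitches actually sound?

Abb3 E4 F#5 Cb5 D5 F4 F#5

Written C4 on the alto flute sounds as G3, a perfect fourth lower; apply that shift to every note.
Dbb4 becomes Abb3
A4 becomes E4
B5 becomes F#5
Fb5 becomes Cb5
G5 becomes D5
Bb4 becomes F4
B5 becomes F#5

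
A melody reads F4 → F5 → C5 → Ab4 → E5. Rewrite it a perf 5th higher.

F4 to C5
F5 to C6
C5 to G5
Ab4 to Eb5
E5 to B5

C5 C6 G5 Eb5 B5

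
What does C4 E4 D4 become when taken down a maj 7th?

Db3 F3 Eb3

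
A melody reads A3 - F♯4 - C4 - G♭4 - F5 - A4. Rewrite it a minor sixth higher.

F4 D5 Ab4 Ebb5 Db6 F5

A minor sixth up from A3 gives F4.
F#4 up a minor sixth is D5.
C4 up a minor sixth is Ab4.
Gb4: a sixth up reaches E, and 8 semitones makes it Ebb5.
A minor sixth up from F5 gives Db6.
A4 up a minor sixth is F5.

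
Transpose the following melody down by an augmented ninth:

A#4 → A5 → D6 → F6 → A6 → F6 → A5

A#4: a ninth down reaches G, and 15 semitones makes it G3.
An augmented ninth down from A5 gives Gb4.
An augmented ninth down from D6 gives Cb5.
F6: a ninth down reaches E, and 15 semitones makes it Ebb5.
A6: a ninth down reaches G, and 15 semitones makes it Gb5.
F6 down an augmented ninth is Ebb5.
A5: a ninth down reaches G, and 15 semitones makes it Gb4.

G3 Gb4 Cb5 Ebb5 Gb5 Ebb5 Gb4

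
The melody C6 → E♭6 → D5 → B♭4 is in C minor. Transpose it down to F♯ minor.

F#5 A5 G#4 E4

C minor to F♯ minor down is a diminished fifth, so every note moves down by that interval.
C6 becomes F#5
Eb6 becomes A5
D5 becomes G#4
Bb4 becomes E4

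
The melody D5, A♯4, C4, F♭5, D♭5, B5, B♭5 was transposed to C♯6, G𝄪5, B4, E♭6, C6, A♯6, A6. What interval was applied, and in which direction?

up a major seventh

Take the first pair: D5 → C#6. D to C spans 7 letter names, so the interval is some kind of seventh.
D5 to C#6 is 11 semitones, which makes it a major seventh; the second version is higher, so the direction is up.
Checking another pair — Bb5 → A6 — gives the same interval.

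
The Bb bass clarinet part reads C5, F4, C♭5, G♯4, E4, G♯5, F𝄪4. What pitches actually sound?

Bb3 Eb3 Bbb3 F#3 D3 F#4 E#3

Written C4 on the Bb bass clarinet sounds as Bb2, a major ninth lower; apply that shift to every note.
C5 -> Bb3
F4 -> Eb3
Cb5 -> Bbb3
G#4 -> F#3
E4 -> D3
G#5 -> F#4
F##4 -> E#3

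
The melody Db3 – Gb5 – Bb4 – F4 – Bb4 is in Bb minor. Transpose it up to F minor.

Ab3 Db6 F5 C5 F5

Bb minor to F minor up is a perfect fifth, so every note moves up by that interval.
Db3 → Ab3
Gb5 → Db6
Bb4 → F5
F4 → C5
Bb4 → F5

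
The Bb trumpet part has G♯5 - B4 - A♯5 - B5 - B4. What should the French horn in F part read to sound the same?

C#6 E5 D#6 E6 E5

First find concert pitch: the Bb trumpet sounds a major second below written, so G♯5 B4 A♯5 B5 B4 sounds F#5 A4 G#5 A5 A4.
Then write for French horn in F: it sounds a perfect fifth below written, so the part must be a perfect fifth above concert.
F#5 → C#6
A4 → E5
G#5 → D#6
A5 → E6
A4 → E5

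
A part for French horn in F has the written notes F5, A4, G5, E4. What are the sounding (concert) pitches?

Bb4 D4 C5 A3

Written C4 on the French horn in F sounds as F3, a perfect fifth lower; apply that shift to every note.
F5 → Bb4
A4 → D4
G5 → C5
E4 → A3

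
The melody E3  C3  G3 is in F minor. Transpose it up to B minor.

A#3 F#3 C#4

F minor to B minor up is an augmented fourth, so every note moves up by that interval.
E3 to A#3
C3 to F#3
G3 to C#4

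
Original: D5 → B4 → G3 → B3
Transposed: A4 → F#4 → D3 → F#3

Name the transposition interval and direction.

down a perfect fourth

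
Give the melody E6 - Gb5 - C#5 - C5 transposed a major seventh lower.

E6 down a major seventh is F5.
Gb5 down a major seventh is Abb4.
C#5 down a major seventh is D4.
C5: a seventh down reaches D, and 11 semitones makes it Db4.

F5 Abb4 D4 Db4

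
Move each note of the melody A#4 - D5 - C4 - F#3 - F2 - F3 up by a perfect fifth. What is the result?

E#5 A5 G4 C#4 C3 C4

A perfect fifth up from A#4 gives E#5.
A perfect fifth up from D5 gives A5.
C4: a fifth up reaches G, and 7 semitones makes it G4.
F#3: a fifth up reaches C, and 7 semitones makes it C#4.
F2: a fifth up reaches C, and 7 semitones makes it C3.
F3: a fifth up reaches C, and 7 semitones makes it C4.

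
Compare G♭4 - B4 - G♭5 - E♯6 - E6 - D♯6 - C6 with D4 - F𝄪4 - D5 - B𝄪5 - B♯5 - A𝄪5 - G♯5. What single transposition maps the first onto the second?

From Gb4 to D4 is 4 letter names — a fourth of some quality.
D4 to Gb4 is 4 semitones, which makes it a diminished fourth; the second version is lower, so the direction is down.
Checking another pair — C6 → G#5 — gives the same interval.

down a diminished fourth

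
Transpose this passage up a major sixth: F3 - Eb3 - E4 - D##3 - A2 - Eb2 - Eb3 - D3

F3 becomes D4
Eb3 becomes C4
E4 becomes C#5
D##3 becomes B##3
A2 becomes F#3
Eb2 becomes C3
Eb3 becomes C4
D3 becomes B3

D4 C4 C#5 B##3 F#3 C3 C4 B3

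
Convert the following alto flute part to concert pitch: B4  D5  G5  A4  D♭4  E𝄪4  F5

F#4 A4 D5 E4 Ab3 B##3 C5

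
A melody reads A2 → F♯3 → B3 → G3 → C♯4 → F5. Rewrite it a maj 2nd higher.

B2 G#3 C#4 A3 D#4 G5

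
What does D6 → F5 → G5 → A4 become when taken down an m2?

C#6 E5 F#5 G#4

A minor second down from D6 gives C#6.
F5: a second down reaches E, and 1 semitone makes it E5.
A minor second down from G5 gives F#5.
A minor second down from A4 gives G#4.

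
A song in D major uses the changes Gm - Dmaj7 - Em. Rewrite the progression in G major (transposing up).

Cm Gmaj7 Am

D major up to G major is a perfect fourth; each chord root moves by that interval while the quality stays the same.
Gm: root G up a perfect fourth → C, giving Cm.
Dmaj7: root D up a perfect fourth → G, giving Gmaj7.
Em: root E up a perfect fourth → A, giving Am.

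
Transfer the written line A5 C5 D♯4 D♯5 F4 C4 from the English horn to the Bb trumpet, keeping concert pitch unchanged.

E5 G4 A#3 A#4 C4 G3

First find concert pitch: the English horn sounds a perfect fifth below written, so A5 C5 D♯4 D♯5 F4 C4 sounds D5 F4 G#3 G#4 Bb3 F3.
Then write for Bb trumpet: it sounds a major second below written, so the part must be a major second above concert.
D5 → E5
F4 → G4
G#3 → A#3
G#4 → A#4
Bb3 → C4
F3 → G3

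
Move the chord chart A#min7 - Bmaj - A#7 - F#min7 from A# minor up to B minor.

A# minor up to B minor is a minor second; each chord root moves by that interval while the quality stays the same.
A#min7: root A# up a minor second → B, giving Bmin7.
Bmaj: root B up a minor second → C, giving Cmaj.
A#7: root A# up a minor second → B, giving B7.
F#min7: root F# up a minor second → G, giving Gmin7.

Bmin7 Cmaj B7 Gmin7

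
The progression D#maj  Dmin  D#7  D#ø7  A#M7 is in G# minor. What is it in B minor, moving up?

F#maj Fmin F#7 F#ø7 C#M7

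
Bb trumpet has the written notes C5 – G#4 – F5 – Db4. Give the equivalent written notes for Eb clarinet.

G4 D#4 C5 Ab3

First find concert pitch: the Bb trumpet sounds a major second below written, so C5 G#4 F5 Db4 sounds Bb4 F#4 Eb5 Cb4.
Then write for Eb clarinet: it sounds a minor third above written, so the part must be a minor third below concert.
Bb4 → G4
F#4 → D#4
Eb5 → C5
Cb4 → Ab3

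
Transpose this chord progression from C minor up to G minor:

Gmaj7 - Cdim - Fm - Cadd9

Dmaj7 Gdim Cm Gadd9

C minor up to G minor is a perfect fifth; each chord root moves by that interval while the quality stays the same.
Gmaj7: root G up a perfect fifth → D, giving Dmaj7.
Cdim: root C up a perfect fifth → G, giving Gdim.
Fm: root F up a perfect fifth → C, giving Cm.
Cadd9: root C up a perfect fifth → G, giving Gadd9.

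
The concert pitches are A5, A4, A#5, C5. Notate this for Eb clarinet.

F#5 F#4 F##5 A4

The Eb clarinet sounds a minor third above written, so the written part must be a minor third below concert — transpose each note down.
A5 → F#5
A4 → F#4
A#5 → F##5
C5 → A4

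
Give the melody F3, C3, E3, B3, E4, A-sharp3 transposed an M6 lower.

Ab2 Eb2 G2 D3 G3 C#3

F3 becomes Ab2
C3 becomes Eb2
E3 becomes G2
B3 becomes D3
E4 becomes G3
A#3 becomes C#3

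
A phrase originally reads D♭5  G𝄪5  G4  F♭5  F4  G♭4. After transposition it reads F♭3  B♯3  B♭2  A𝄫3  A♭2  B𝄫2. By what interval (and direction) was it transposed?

down a major thirteenth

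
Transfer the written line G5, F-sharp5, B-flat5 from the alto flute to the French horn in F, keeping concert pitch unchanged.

A5 G#5 C6

First find concert pitch: the alto flute sounds a perfect fourth below written, so G5 F-sharp5 B-flat5 sounds D5 C#5 F5.
Then write for French horn in F: it sounds a perfect fifth below written, so the part must be a perfect fifth above concert.
D5 → A5
C#5 → G#5
F5 → C6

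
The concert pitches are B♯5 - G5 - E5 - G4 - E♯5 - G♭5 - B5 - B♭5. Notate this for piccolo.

The piccolo sounds a perfect octave above written, so the written part must be a perfect octave below concert — transpose each note down.
B#5 -> B#4
G5 -> G4
E5 -> E4
G4 -> G3
E#5 -> E#4
Gb5 -> Gb4
B5 -> B4
Bb5 -> Bb4

B#4 G4 E4 G3 E#4 Gb4 B4 Bb4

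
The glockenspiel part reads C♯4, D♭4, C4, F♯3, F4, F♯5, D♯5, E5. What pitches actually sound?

C#6 Db6 C6 F#5 F6 F#7 D#7 E7

Written C4 on the glockenspiel sounds as C6, a perfect fifteenth higher; apply that shift to every note.
C#4 becomes C#6
Db4 becomes Db6
C4 becomes C6
F#3 becomes F#5
F4 becomes F6
F#5 becomes F#7
D#5 becomes D#7
E5 becomes E7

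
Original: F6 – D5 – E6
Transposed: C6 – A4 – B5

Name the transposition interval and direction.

down a perfect fourth

Take the first pair: F6 → C6. F to C spans 4 letter names, so the interval is some kind of fourth.
C6 to F6 is 5 semitones, which makes it a perfect fourth; the second version is lower, so the direction is down.
Checking another pair — E6 → B5 — gives the same interval.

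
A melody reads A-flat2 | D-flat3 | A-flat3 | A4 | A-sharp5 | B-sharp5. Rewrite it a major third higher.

C3 F3 C4 C#5 C##6 D##6

Ab2 gives C3
Db3 gives F3
Ab3 gives C4
A4 gives C#5
A#5 gives C##6
B#5 gives D##6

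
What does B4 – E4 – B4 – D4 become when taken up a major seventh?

A major seventh up from B4 gives A#5.
E4: a seventh up reaches D, and 11 semitones makes it D#5.
B4 up a major seventh is A#5.
A major seventh up from D4 gives C#5.

A#5 D#5 A#5 C#5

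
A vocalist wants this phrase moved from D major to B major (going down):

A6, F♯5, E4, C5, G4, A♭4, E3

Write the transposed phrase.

F#6 D#5 C#4 A4 E4 F4 C#3

D major to B major down is a minor third, so every note moves down by that interval.
A6 gives F#6
F#5 gives D#5
E4 gives C#4
C5 gives A4
G4 gives E4
Ab4 gives F4
E3 gives C#3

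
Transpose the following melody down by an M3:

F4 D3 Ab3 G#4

F4 down a major third is Db4.
D3 down a major third is Bb2.
A major third down from Ab3 gives Fb3.
A major third down from G#4 gives E4.

Db4 Bb2 Fb3 E4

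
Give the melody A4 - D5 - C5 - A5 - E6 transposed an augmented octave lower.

Ab3 Db4 Cb4 Ab4 Eb5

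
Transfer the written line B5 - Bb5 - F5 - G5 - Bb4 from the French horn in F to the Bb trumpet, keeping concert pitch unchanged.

First find concert pitch: the French horn in F sounds a perfect fifth below written, so B5 Bb5 F5 G5 Bb4 sounds E5 Eb5 Bb4 C5 Eb4.
Then write for Bb trumpet: it sounds a major second below written, so the part must be a major second above concert.
E5 → F#5
Eb5 → F5
Bb4 → C5
C5 → D5
Eb4 → F4

F#5 F5 C5 D5 F4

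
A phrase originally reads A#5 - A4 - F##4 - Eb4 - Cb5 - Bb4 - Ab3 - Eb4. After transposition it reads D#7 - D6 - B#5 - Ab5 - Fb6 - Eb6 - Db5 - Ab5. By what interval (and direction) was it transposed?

up a perfect eleventh

Take the first pair: A#5 → D#7. A to D spans 11 letter names, so the interval is some kind of eleventh.
A#5 to D#7 is 17 semitones, which makes it a perfect eleventh; the second version is higher, so the direction is up.
Checking another pair — Eb4 → Ab5 — gives the same interval.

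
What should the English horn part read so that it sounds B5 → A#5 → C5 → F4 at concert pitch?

F#6 E#6 G5 C5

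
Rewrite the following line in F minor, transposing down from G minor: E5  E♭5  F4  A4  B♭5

G minor to F minor down is a major second, so every note moves down by that interval.
E5 to D5
Eb5 to Db5
F4 to Eb4
A4 to G4
Bb5 to Ab5

D5 Db5 Eb4 G4 Ab5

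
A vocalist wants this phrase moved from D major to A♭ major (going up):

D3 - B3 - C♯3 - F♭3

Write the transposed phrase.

Ab3 F4 G3 Cbb4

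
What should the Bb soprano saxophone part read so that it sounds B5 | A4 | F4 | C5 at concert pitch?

C#6 B4 G4 D5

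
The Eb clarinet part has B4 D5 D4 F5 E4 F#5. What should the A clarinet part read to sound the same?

First find concert pitch: the Eb clarinet sounds a minor third above written, so B4 D5 D4 F5 E4 F#5 sounds D5 F5 F4 Ab5 G4 A5.
Then write for A clarinet: it sounds a minor third below written, so the part must be a minor third above concert.
D5 → F5
F5 → Ab5
F4 → Ab4
Ab5 → Cb6
G4 → Bb4
A5 → C6

F5 Ab5 Ab4 Cb6 Bb4 C6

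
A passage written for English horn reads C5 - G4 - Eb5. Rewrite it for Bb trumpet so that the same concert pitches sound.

First find concert pitch: the English horn sounds a perfect fifth below written, so C5 G4 Eb5 sounds F4 C4 Ab4.
Then write for Bb trumpet: it sounds a major second below written, so the part must be a major second above concert.
F4 → G4
C4 → D4
Ab4 → Bb4

G4 D4 Bb4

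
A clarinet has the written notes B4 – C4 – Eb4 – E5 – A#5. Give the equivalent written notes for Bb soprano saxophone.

A#4 B3 D4 D#5 G##5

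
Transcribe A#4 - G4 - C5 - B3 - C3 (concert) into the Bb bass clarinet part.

Written C4 sounds as Bb2 on the Bb bass clarinet, so concert pitches are written a major ninth up.
A#4 gives B#5
G4 gives A5
C5 gives D6
B3 gives C#5
C3 gives D4

B#5 A5 D6 C#5 D4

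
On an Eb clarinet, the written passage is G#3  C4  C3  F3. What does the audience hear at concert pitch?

The Eb clarinet sounds a minor third above written, so transpose each written note up a minor third.
G#3 -> B3
C4 -> Eb4
C3 -> Eb3
F3 -> Ab3

B3 Eb4 Eb3 Ab3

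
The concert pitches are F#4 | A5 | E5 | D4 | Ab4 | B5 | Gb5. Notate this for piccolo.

The piccolo sounds a perfect octave above written, so the written part must be a perfect octave below concert — transpose each note down.
F#4 to F#3
A5 to A4
E5 to E4
D4 to D3
Ab4 to Ab3
B5 to B4
Gb5 to Gb4

F#3 A4 E4 D3 Ab3 B4 Gb4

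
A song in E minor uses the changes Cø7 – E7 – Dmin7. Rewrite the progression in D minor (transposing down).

E minor down to D minor is a major second; each chord root moves by that interval while the quality stays the same.
Cø7: root C down a major second → Bb, giving Bbø7.
E7: root E down a major second → D, giving D7.
Dmin7: root D down a major second → C, giving Cmin7.

Bbø7 D7 Cmin7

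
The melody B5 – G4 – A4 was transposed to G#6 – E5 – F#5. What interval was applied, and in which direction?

Take the first pair: B5 → G#6. B to G spans 6 letter names, so the interval is some kind of sixth.
B5 to G#6 is 9 semitones, which makes it a major sixth; the second version is higher, so the direction is up.
Checking another pair — A4 → F#5 — gives the same interval.

up a major sixth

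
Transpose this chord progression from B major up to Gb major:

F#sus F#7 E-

B major up to Gb major is a diminished sixth; each chord root moves by that interval while the quality stays the same.
F#sus: root F# up a diminished sixth → Db, giving Dbsus.
F#7: root F# up a diminished sixth → Db, giving Db7.
E-: root E up a diminished sixth → Cb, giving Cb-.

Dbsus Db7 Cb-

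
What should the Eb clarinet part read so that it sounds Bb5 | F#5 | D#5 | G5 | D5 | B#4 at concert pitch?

G5 D#5 B#4 E5 B4 G##4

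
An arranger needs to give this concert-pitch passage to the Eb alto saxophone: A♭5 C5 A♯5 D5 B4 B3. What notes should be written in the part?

F6 A5 F##6 B5 G#5 G#4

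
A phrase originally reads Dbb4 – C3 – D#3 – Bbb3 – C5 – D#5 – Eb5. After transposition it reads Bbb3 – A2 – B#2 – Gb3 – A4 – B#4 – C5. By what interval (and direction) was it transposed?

From Dbb4 to Bbb3 is 3 letter names — a third of some quality.
Bbb3 to Dbb4 is 3 semitones, which makes it a minor third; the second version is lower, so the direction is down.
Checking another pair — Eb5 → C5 — gives the same interval.

down a minor third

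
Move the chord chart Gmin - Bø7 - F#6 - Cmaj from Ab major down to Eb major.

Dmin F#ø7 C#6 Gmaj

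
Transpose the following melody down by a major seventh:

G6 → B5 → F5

G6 becomes Ab5
B5 becomes C5
F5 becomes Gb4

Ab5 C5 Gb4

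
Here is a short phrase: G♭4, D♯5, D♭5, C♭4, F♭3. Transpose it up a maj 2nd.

Ab4 E#5 Eb5 Db4 Gb3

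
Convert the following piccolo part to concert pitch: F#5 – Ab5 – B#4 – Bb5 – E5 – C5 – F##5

Written C4 on the piccolo sounds as C5, a perfect octave higher; apply that shift to every note.
F#5 becomes F#6
Ab5 becomes Ab6
B#4 becomes B#5
Bb5 becomes Bb6
E5 becomes E6
C5 becomes C6
F##5 becomes F##6

F#6 Ab6 B#5 Bb6 E6 C6 F##6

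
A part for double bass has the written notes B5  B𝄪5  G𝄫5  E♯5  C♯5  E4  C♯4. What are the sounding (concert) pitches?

Written C4 on the double bass sounds as C3, a perfect octave lower; apply that shift to every note.
B5 to B4
B##5 to B##4
Gbb5 to Gbb4
E#5 to E#4
C#5 to C#4
E4 to E3
C#4 to C#3

B4 B##4 Gbb4 E#4 C#4 E3 C#3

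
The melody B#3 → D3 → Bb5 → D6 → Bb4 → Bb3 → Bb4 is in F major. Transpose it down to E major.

A##3 C#3 A5 C#6 A4 A3 A4

F major to E major down is a minor second, so every note moves down by that interval.
B#3 to A##3
D3 to C#3
Bb5 to A5
D6 to C#6
Bb4 to A4
Bb3 to A3
Bb4 to A4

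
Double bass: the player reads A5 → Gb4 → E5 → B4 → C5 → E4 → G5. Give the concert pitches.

Written C4 on the double bass sounds as C3, a perfect octave lower; apply that shift to every note.
A5 becomes A4
Gb4 becomes Gb3
E5 becomes E4
B4 becomes B3
C5 becomes C4
E4 becomes E3
G5 becomes G4

A4 Gb3 E4 B3 C4 E3 G4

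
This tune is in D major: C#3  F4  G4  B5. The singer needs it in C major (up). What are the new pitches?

B3 Eb5 F5 A6

D major to C major up is a minor seventh, so every note moves up by that interval.
C#3 to B3
F4 to Eb5
G4 to F5
B5 to A6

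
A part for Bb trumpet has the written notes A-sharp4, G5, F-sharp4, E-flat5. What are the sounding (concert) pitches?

G#4 F5 E4 Db5

Written C4 on the Bb trumpet sounds as Bb3, a major second lower; apply that shift to every note.
A#4 → G#4
G5 → F5
F#4 → E4
Eb5 → Db5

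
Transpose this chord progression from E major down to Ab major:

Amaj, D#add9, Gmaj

E major down to Ab major is an augmented fifth; each chord root moves by that interval while the quality stays the same.
Amaj: root A down an augmented fifth → Db, giving Dbmaj.
D#add9: root D# down an augmented fifth → G, giving Gadd9.
Gmaj: root G down an augmented fifth → Cb, giving Cbmaj.

Dbmaj Gadd9 Cbmaj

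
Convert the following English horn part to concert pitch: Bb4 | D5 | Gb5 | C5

Eb4 G4 Cb5 F4

The English horn sounds a perfect fifth below written, so transpose each written note down a perfect fifth.
Bb4 → Eb4
D5 → G4
Gb5 → Cb5
C5 → F4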